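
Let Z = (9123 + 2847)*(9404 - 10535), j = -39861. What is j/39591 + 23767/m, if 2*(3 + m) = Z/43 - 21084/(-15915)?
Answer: -182896217785617/157969250975282 ≈ -1.1578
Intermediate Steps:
Z = -13538070 (Z = 11970*(-1131) = -13538070)
m = -35910263918/228115 (m = -3 + (-13538070/43 - 21084/(-15915))/2 = -3 + (-13538070*1/43 - 21084*(-1/15915))/2 = -3 + (-13538070/43 + 7028/5305)/2 = -3 + (½)*(-71819159146/228115) = -3 - 35909579573/228115 = -35910263918/228115 ≈ -1.5742e+5)
j/39591 + 23767/m = -39861/39591 + 23767/(-35910263918/228115) = -39861*1/39591 + 23767*(-228115/35910263918) = -4429/4399 - 5421609205/35910263918 = -182896217785617/157969250975282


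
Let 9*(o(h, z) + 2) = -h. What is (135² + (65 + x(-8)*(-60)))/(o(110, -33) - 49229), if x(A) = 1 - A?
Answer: -159750/443189 ≈ -0.36046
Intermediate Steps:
o(h, z) = -2 - h/9 (o(h, z) = -2 + (-h)/9 = -2 - h/9)
(135² + (65 + x(-8)*(-60)))/(o(110, -33) - 49229) = (135² + (65 + (1 - 1*(-8))*(-60)))/((-2 - ⅑*110) - 49229) = (18225 + (65 + (1 + 8)*(-60)))/((-2 - 110/9) - 49229) = (18225 + (65 + 9*(-60)))/(-128/9 - 49229) = (18225 + (65 - 540))/(-443189/9) = (18225 - 475)*(-9/443189) = 17750*(-9/443189) = -159750/443189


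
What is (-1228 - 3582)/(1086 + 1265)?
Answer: -4810/2351 ≈ -2.0459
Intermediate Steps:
(-1228 - 3582)/(1086 + 1265) = -4810/2351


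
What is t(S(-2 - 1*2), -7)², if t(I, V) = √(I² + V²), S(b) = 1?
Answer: 50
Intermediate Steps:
t(S(-2 - 1*2), -7)² = (√(1² + (-7)²))² = (√(1 + 49))² = (√50)² = (5*√2)² = 50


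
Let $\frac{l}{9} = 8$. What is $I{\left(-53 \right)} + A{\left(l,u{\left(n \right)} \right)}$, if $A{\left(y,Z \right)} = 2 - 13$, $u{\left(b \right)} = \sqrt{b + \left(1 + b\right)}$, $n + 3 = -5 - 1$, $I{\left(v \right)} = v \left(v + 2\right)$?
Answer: $2692$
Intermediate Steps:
$I{\left(v \right)} = v \left(2 + v\right)$
$n = -9$ ($n = -3 - 6 = -9$)
$l = 72$ ($l = 9 \cdot 8 = 72$)
$u{\left(b \right)} = \sqrt{1 + 2 b}$
$A{\left(y,Z \right)} = -11$ ($A{\left(y,Z \right)} = 2 - 13 = -11$)
$I{\left(-53 \right)} + A{\left(l,u{\left(n \right)} \right)} = - 53 \left(2 - 53\right) - 11 = \left(-53\right) \left(-51\right) - 11 = 2703 - 11 = 2692$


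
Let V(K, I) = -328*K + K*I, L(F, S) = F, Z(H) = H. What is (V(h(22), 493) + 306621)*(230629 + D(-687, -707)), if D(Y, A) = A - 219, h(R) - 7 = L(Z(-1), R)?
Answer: 70659169533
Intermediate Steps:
h(R) = 6 (h(R) = 7 - 1 = 6)
D(Y, A) = -219 + A
V(K, I) = -328*K + I*K
(V(h(22), 493) + 306621)*(230629 + D(-687, -707)) = (6*(-328 + 493) + 306621)*(230629 + (-219 - 707)) = (6*165 + 306621)*(230629 - 926) = (990 + 306621)*229703 = 307611*229703 = 70659169533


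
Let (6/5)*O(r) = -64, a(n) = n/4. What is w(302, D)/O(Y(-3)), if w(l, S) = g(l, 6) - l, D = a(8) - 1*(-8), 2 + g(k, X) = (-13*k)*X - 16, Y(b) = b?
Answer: 17907/40 ≈ 447.67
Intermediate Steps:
a(n) = n/4 (a(n) = n*(1/4) = n/4)
g(k, X) = -18 - 13*X*k (g(k, X) = -2 + ((-13*k)*X - 16) = -2 + (-13*X*k - 16) = -2 + (-16 - 13*X*k) = -18 - 13*X*k)
O(r) = -160/3 (O(r) = (5/6)*(-64) = -160/3)
D = 10 (D = (1/4)*8 - 1*(-8) = 2 + 8 = 10)
w(l, S) = -18 - 79*l (w(l, S) = (-18 - 13*6*l) - l = (-18 - 78*l) - l = -18 - 79*l)
w(302, D)/O(Y(-3)) = (-18 - 79*302)/(-160/3) = (-18 - 23858)*(-3/160) = -23876*(-3/160) = 17907/40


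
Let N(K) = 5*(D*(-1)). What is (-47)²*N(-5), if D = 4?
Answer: -44180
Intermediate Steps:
N(K) = -20 (N(K) = 5*(4*(-1)) = 5*(-4) = -20)
(-47)²*N(-5) = (-47)²*(-20) = 2209*(-20) = -44180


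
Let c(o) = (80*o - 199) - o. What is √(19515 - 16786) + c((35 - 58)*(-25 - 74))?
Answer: 179684 + √2729 ≈ 1.7974e+5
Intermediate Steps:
c(o) = -199 + 79*o (c(o) = (-199 + 80*o) - o = -199 + 79*o)
√(19515 - 16786) + c((35 - 58)*(-25 - 74)) = √(19515 - 16786) + (-199 + 79*((35 - 58)*(-25 - 74))) = √2729 + (-199 + 79*(-23*(-99))) = √2729 + (-199 + 79*2277) = √2729 + (-199 + 179883) = √2729 + 179684 = 179684 + √2729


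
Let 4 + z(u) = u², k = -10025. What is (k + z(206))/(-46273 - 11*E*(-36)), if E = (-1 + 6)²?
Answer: -32407/36373 ≈ -0.89096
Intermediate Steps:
E = 25 (E = 5² = 25)
z(u) = -4 + u²
(k + z(206))/(-46273 - 11*E*(-36)) = (-10025 + (-4 + 206²))/(-46273 - 11*25*(-36)) = (-10025 + (-4 + 42436))/(-46273 - 275*(-36)) = (-10025 + 42432)/(-46273 + 9900) = 32407/(-36373) = 32407*(-1/36373) = -32407/36373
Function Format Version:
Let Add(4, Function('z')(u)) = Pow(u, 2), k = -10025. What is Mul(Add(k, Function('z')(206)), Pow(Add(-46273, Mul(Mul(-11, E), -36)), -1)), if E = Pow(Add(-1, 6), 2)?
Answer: Rational(-32407, 36373) ≈ -0.89096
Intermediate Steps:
E = 25 (E = Pow(5, 2) = 25)
Function('z')(u) = Add(-4, Pow(u, 2))
Mul(Add(k, Function('z')(206)), Pow(Add(-46273, Mul(Mul(-11, E), -36)), -1)) = Mul(Add(-10025, Add(-4, Pow(206, 2))), Pow(Add(-46273, Mul(Mul(-11, 25), -36)), -1)) = Mul(Add(-10025, Add(-4, 42436)), Pow(Add(-46273, Mul(-275, -36)), -1)) = Mul(Add(-10025, 42432), Pow(Add(-46273, 9900), -1)) = Mul(32407, Pow(-36373, -1)) = Mul(32407, Rational(-1, 36373)) = Rational(-32407, 36373)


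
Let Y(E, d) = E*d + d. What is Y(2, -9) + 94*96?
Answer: 8997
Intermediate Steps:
Y(E, d) = d + E*d
Y(2, -9) + 94*96 = -9*(1 + 2) + 94*96 = -9*3 + 9024 = -27 + 9024 = 8997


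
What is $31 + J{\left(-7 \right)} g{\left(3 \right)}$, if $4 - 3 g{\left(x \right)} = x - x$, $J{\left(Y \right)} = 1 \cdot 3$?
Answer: $35$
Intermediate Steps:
$J{\left(Y \right)} = 3$
$g{\left(x \right)} = \frac{4}{3}$ ($g{\left(x \right)} = \frac{4}{3} - \frac{x - x}{3} = \frac{4}{3} - 0 = \frac{4}{3} + 0 = \frac{4}{3}$)
$31 + J{\left(-7 \right)} g{\left(3 \right)} = 31 + 3 \cdot \frac{4}{3} = 31 + 4 = 35$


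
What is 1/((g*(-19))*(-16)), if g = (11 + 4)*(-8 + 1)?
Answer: -1/31920 ≈ -3.1328e-5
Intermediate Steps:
g = -105 (g = 15*(-7) = -105)
1/((g*(-19))*(-16)) = 1/(-105*(-19)*(-16)) = 1/(1995*(-16)) = 1/(-31920) = -1/31920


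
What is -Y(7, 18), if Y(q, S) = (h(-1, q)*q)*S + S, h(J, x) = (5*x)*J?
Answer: 4392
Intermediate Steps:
h(J, x) = 5*J*x
Y(q, S) = S - 5*S*q² (Y(q, S) = ((5*(-1)*q)*q)*S + S = ((-5*q)*q)*S + S = (-5*q²)*S + S = -5*S*q² + S = S - 5*S*q²)
-Y(7, 18) = -18*(1 - 5*7²) = -18*(1 - 5*49) = -18*(1 - 245) = -18*(-244) = -1*(-4392) = 4392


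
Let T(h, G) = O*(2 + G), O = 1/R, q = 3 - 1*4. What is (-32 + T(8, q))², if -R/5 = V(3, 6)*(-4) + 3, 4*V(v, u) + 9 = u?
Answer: 923521/900 ≈ 1026.1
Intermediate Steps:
V(v, u) = -9/4 + u/4
R = -30 (R = -5*((-9/4 + (¼)*6)*(-4) + 3) = -5*((-9/4 + 3/2)*(-4) + 3) = -5*(-¾*(-4) + 3) = -5*(3 + 3) = -5*6 = -30)
q = -1 (q = 3 - 4 = -1)
O = -1/30 (O = 1/(-30) = -1/30 ≈ -0.033333)
T(h, G) = -1/15 - G/30 (T(h, G) = -(2 + G)/30 = -1/15 - G/30)
(-32 + T(8, q))² = (-32 + (-1/15 - 1/30*(-1)))² = (-32 + (-1/15 + 1/30))² = (-32 - 1/30)² = (-961/30)² = 923521/900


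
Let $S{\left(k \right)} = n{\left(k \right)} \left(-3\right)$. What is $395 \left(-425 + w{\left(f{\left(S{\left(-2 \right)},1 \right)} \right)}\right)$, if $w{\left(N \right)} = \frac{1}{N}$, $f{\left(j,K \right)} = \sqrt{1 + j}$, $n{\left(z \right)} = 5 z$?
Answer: $-167875 + \frac{395 \sqrt{31}}{31} \approx -1.678 \cdot 10^{5}$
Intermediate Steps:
$S{\left(k \right)} = - 15 k$ ($S{\left(k \right)} = 5 k \left(-3\right) = - 15 k$)
$395 \left(-425 + w{\left(f{\left(S{\left(-2 \right)},1 \right)} \right)}\right) = 395 \left(-425 + \frac{1}{\sqrt{1 - -30}}\right) = 395 \left(-425 + \frac{1}{\sqrt{1 + 30}}\right) = 395 \left(-425 + \frac{1}{\sqrt{31}}\right) = 395 \left(-425 + \frac{\sqrt{31}}{31}\right) = -167875 + \frac{395 \sqrt{31}}{31}$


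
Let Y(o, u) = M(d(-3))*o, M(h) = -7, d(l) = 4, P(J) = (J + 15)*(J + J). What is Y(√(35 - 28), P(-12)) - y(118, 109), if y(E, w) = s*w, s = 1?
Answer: -109 - 7*√7 ≈ -127.52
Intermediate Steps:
P(J) = 2*J*(15 + J) (P(J) = (15 + J)*(2*J) = 2*J*(15 + J))
Y(o, u) = -7*o
y(E, w) = w (y(E, w) = 1*w = w)
Y(√(35 - 28), P(-12)) - y(118, 109) = -7*√(35 - 28) - 1*109 = -7*√7 - 109 = -109 - 7*√7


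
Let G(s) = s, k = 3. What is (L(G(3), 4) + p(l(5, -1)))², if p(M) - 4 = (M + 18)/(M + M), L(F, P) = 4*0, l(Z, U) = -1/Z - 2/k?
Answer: 23409/676 ≈ 34.629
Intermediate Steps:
l(Z, U) = -⅔ - 1/Z (l(Z, U) = -1/Z - 2/3 = -1/Z - 2*⅓ = -1/Z - ⅔ = -⅔ - 1/Z)
L(F, P) = 0
p(M) = 4 + (18 + M)/(2*M) (p(M) = 4 + (M + 18)/(M + M) = 4 + (18 + M)/((2*M)) = 4 + (18 + M)*(1/(2*M)) = 4 + (18 + M)/(2*M))
(L(G(3), 4) + p(l(5, -1)))² = (0 + (9/2 + 9/(-⅔ - 1/5)))² = (0 + (9/2 + 9/(-⅔ - 1*⅕)))² = (0 + (9/2 + 9/(-⅔ - ⅕)))² = (0 + (9/2 + 9/(-13/15)))² = (0 + (9/2 + 9*(-15/13)))² = (0 + (9/2 - 135/13))² = (0 - 153/26)² = (-153/26)² = 23409/676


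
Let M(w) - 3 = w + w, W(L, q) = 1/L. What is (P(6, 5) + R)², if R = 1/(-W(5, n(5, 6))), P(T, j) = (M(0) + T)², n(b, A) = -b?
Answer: 5776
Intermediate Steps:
W(L, q) = 1/L
M(w) = 3 + 2*w (M(w) = 3 + (w + w) = 3 + 2*w)
P(T, j) = (3 + T)² (P(T, j) = ((3 + 2*0) + T)² = ((3 + 0) + T)² = (3 + T)²)
R = -5 (R = 1/(-1/5) = 1/(-1*⅕) = 1/(-⅕) = -5)
(P(6, 5) + R)² = ((3 + 6)² - 5)² = (9² - 5)² = (81 - 5)² = 76² = 5776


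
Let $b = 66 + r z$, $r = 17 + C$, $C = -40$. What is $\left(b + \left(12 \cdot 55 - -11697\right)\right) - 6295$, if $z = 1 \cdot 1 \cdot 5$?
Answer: $6013$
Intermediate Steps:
$r = -23$ ($r = 17 - 40 = -23$)
$z = 5$ ($z = 1 \cdot 5 = 5$)
$b = -49$ ($b = 66 - 115 = -49$)
$\left(b + \left(12 \cdot 55 - -11697\right)\right) - 6295 = \left(-49 + \left(12 \cdot 55 - -11697\right)\right) - 6295 = \left(-49 + \left(660 + 11697\right)\right) - 6295 = \left(-49 + 12357\right) - 6295 = 12308 - 6295 = 6013$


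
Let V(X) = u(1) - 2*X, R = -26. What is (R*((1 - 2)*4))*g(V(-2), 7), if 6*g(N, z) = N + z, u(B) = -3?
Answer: 416/3 ≈ 138.67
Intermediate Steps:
V(X) = -3 - 2*X
g(N, z) = N/6 + z/6 (g(N, z) = (N + z)/6 = N/6 + z/6)
(R*((1 - 2)*4))*g(V(-2), 7) = (-26*(1 - 2)*4)*((-3 - 2*(-2))/6 + (1/6)*7) = (-(-26)*4)*((-3 + 4)/6 + 7/6) = (-26*(-4))*((1/6)*1 + 7/6) = 104*(1/6 + 7/6) = 104*(4/3) = 416/3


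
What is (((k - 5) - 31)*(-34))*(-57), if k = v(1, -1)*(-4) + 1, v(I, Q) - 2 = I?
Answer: -91086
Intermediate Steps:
v(I, Q) = 2 + I
k = -11 (k = (2 + 1)*(-4) + 1 = 3*(-4) + 1 = -12 + 1 = -11)
(((k - 5) - 31)*(-34))*(-57) = (((-11 - 5) - 31)*(-34))*(-57) = ((-16 - 31)*(-34))*(-57) = -47*(-34)*(-57) = 1598*(-57) = -91086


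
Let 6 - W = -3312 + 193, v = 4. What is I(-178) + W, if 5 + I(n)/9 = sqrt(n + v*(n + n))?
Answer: 3080 + 27*I*sqrt(178) ≈ 3080.0 + 360.23*I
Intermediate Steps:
W = 3125 (W = 6 - (-3312 + 193) = 6 - 1*(-3119) = 6 + 3119 = 3125)
I(n) = -45 + 27*sqrt(n) (I(n) = -45 + 9*sqrt(n + 4*(n + n)) = -45 + 9*sqrt(n + 4*(2*n)) = -45 + 9*sqrt(n + 8*n) = -45 + 9*sqrt(9*n) = -45 + 9*(3*sqrt(n)) = -45 + 27*sqrt(n))
I(-178) + W = (-45 + 27*sqrt(-178)) + 3125 = (-45 + 27*(I*sqrt(178))) + 3125 = (-45 + 27*I*sqrt(178)) + 3125 = 3080 + 27*I*sqrt(178)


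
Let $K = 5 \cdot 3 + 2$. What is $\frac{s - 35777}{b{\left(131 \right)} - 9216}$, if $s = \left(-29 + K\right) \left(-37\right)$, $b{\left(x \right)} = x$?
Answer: $\frac{35333}{9085} \approx 3.8892$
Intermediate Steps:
$K = 17$ ($K = 15 + 2 = 17$)
$s = 444$ ($s = \left(-29 + 17\right) \left(-37\right) = \left(-12\right) \left(-37\right) = 444$)
$\frac{s - 35777}{b{\left(131 \right)} - 9216} = \frac{444 - 35777}{131 - 9216} = - \frac{35333}{-9085} = \left(-35333\right) \left(- \frac{1}{9085}\right) = \frac{35333}{9085}$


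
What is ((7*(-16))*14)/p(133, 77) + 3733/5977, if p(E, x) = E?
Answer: -1267921/113563 ≈ -11.165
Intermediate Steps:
((7*(-16))*14)/p(133, 77) + 3733/5977 = ((7*(-16))*14)/133 + 3733/5977 = -112*14*(1/133) + 3733*(1/5977) = -1568*1/133 + 3733/5977 = -224/19 + 3733/5977 = -1267921/113563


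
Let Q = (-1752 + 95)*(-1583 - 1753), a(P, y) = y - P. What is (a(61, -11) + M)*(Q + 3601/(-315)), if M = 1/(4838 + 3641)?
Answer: -1063003333231873/2670885 ≈ -3.9800e+8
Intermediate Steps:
Q = 5527752 (Q = -1657*(-3336) = 5527752)
M = 1/8479 ≈ 0.00011794
(a(61, -11) + M)*(Q + 3601/(-315)) = ((-11 - 1*61) + 1/8479)*(5527752 + 3601/(-315)) = ((-11 - 61) + 1/8479)*(5527752 + 3601*(-1/315)) = (-72 + 1/8479)*(5527752 - 3601/315) = -610487/8479*1741238279/315 = -1063003333231873/2670885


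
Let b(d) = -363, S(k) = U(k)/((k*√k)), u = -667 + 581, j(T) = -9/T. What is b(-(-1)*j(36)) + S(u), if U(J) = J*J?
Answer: -363 + I*√86 ≈ -363.0 + 9.2736*I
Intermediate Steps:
U(J) = J²
u = -86
S(k) = √k (S(k) = k²/((k*√k)) = k²/(k^(3/2)) = k²/k^(3/2) = √k)
b(-(-1)*j(36)) + S(u) = -363 + √(-86) = -363 + I*√86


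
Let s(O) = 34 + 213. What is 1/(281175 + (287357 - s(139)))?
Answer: 1/568285 ≈ 1.7597e-6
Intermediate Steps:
s(O) = 247
1/(281175 + (287357 - s(139))) = 1/(281175 + (287357 - 1*247)) = 1/(281175 + (287357 - 247)) = 1/(281175 + 287110) = 1/568285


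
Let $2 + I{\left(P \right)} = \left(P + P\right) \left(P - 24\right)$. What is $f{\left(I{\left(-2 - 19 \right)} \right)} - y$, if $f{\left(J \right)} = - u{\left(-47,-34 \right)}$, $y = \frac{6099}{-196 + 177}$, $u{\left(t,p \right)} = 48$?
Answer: $273$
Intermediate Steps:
$y = -321$ ($y = \frac{6099}{-19} = 6099 \left(- \frac{1}{19}\right) = -321$)
$I{\left(P \right)} = -2 + 2 P \left(-24 + P\right)$ ($I{\left(P \right)} = -2 + \left(P + P\right) \left(P - 24\right) = -2 + 2 P \left(-24 + P\right)$)
$f{\left(J \right)} = -48$ ($f{\left(J \right)} = \left(-1\right) 48 = -48$)
$f{\left(I{\left(-2 - 19 \right)} \right)} - y = -48 - -321 = -48 + 321 = 273$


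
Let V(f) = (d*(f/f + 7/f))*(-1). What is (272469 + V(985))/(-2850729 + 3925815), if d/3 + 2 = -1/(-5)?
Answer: 447312203/1764932850 ≈ 0.25344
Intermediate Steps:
d = -27/5 (d = -6 + 3*(-1/(-5)) = -6 + 3*(-1*(-⅕)) = -6 + 3*(⅕) = -6 + ⅗ = -27/5 ≈ -5.4000)
V(f) = 27/5 + 189/(5*f) (V(f) = -27*(f/f + 7/f)/5*(-1) = -27*(1 + 7/f)/5*(-1) = (-27/5 - 189/(5*f))*(-1) = 27/5 + 189/(5*f))
(272469 + V(985))/(-2850729 + 3925815) = (272469 + (27/5)*(7 + 985)/985)/(-2850729 + 3925815) = (272469 + (27/5)*(1/985)*992)/1075086 = (272469 + 26784/4925)*(1/1075086) = (1341936609/4925)*(1/1075086) = 447312203/1764932850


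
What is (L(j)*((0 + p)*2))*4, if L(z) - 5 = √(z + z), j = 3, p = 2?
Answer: 80 + 16*√6 ≈ 119.19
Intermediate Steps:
L(z) = 5 + √2*√z (L(z) = 5 + √(z + z) = 5 + √(2*z) = 5 + √2*√z)
(L(j)*((0 + p)*2))*4 = ((5 + √2*√3)*((0 + 2)*2))*4 = ((5 + √6)*(2*2))*4 = ((5 + √6)*4)*4 = (20 + 4*√6)*4 = 80 + 16*√6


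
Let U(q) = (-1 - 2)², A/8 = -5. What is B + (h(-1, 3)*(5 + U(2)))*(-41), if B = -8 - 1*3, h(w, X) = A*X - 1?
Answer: 69443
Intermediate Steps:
A = -40 (A = 8*(-5) = -40)
h(w, X) = -1 - 40*X (h(w, X) = -40*X - 1 = -1 - 40*X)
U(q) = 9 (U(q) = (-3)² = 9)
B = -11 (B = -8 - 3 = -11)
B + (h(-1, 3)*(5 + U(2)))*(-41) = -11 + ((-1 - 40*3)*(5 + 9))*(-41) = -11 + ((-1 - 120)*14)*(-41) = -11 - 121*14*(-41) = -11 - 1694*(-41) = -11 + 69454 = 69443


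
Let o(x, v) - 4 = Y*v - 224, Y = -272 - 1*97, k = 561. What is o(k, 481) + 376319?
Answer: 198610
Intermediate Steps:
Y = -369 (Y = -272 - 97 = -369)
o(x, v) = -220 - 369*v (o(x, v) = 4 + (-369*v - 224) = 4 + (-224 - 369*v) = -220 - 369*v)
o(k, 481) + 376319 = (-220 - 369*481) + 376319 = (-220 - 177489) + 376319 = -177709 + 376319 = 198610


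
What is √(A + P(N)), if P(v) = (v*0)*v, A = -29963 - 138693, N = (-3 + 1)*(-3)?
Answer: 4*I*√10541 ≈ 410.68*I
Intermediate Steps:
N = 6 (N = -2*(-3) = 6)
A = -168656
P(v) = 0 (P(v) = 0*v = 0)
√(A + P(N)) = √(-168656 + 0) = √(-168656) = 4*I*√10541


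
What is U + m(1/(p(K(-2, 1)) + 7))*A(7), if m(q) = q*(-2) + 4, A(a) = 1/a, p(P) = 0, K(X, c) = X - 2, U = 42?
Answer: 2084/49 ≈ 42.531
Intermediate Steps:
K(X, c) = -2 + X
m(q) = 4 - 2*q (m(q) = -2*q + 4 = 4 - 2*q)
U + m(1/(p(K(-2, 1)) + 7))*A(7) = 42 + (4 - 2/(0 + 7))/7 = 42 + (4 - 2/7)*(⅐) = 42 + (26/7)*(⅐) = 42 + 26/49 = 2084/49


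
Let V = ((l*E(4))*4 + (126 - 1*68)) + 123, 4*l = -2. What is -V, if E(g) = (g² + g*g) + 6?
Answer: -105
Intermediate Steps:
E(g) = 6 + 2*g² (E(g) = (g² + g²) + 6 = 2*g² + 6 = 6 + 2*g²)
l = -½ (l = (¼)*(-2) = -½ ≈ -0.50000)
V = 105 (V = (-(6 + 2*4²)/2*4 + (126 - 1*68)) + 123 = (-(6 + 2*16)/2*4 + (126 - 68)) + 123 = (-(6 + 32)/2*4 + 58) + 123 = (-½*38*4 + 58) + 123 = (-19*4 + 58) + 123 = (-76 + 58) + 123 = -18 + 123 = 105)
-V = -1*105 = -105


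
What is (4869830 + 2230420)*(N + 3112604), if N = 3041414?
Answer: 43695066304500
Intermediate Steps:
(4869830 + 2230420)*(N + 3112604) = (4869830 + 2230420)*(3041414 + 3112604) = 7100250*6154018 = 43695066304500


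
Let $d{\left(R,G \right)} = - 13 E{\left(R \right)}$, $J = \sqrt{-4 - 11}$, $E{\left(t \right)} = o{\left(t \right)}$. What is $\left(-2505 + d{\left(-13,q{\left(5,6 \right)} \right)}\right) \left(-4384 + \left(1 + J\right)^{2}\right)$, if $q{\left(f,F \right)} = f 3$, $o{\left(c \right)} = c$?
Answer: $10273728 - 4672 i \sqrt{15} \approx 1.0274 \cdot 10^{7} - 18095.0 i$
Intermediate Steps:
$E{\left(t \right)} = t$
$q{\left(f,F \right)} = 3 f$
$J = i \sqrt{15}$ ($J = \sqrt{-15} = i \sqrt{15} \approx 3.873 i$)
$d{\left(R,G \right)} = - 13 R$
$\left(-2505 + d{\left(-13,q{\left(5,6 \right)} \right)}\right) \left(-4384 + \left(1 + J\right)^{2}\right) = \left(-2505 - -169\right) \left(-4384 + \left(1 + i \sqrt{15}\right)^{2}\right) = \left(-2505 + 169\right) \left(-4384 + \left(1 + i \sqrt{15}\right)^{2}\right) = - 2336 \left(-4384 + \left(1 + i \sqrt{15}\right)^{2}\right) = 10241024 - 2336 \left(1 + i \sqrt{15}\right)^{2}$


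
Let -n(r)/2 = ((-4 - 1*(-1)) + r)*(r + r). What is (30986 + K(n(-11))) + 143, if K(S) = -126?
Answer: 31003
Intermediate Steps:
n(r) = -4*r*(-3 + r) (n(r) = -2*((-4 - 1*(-1)) + r)*(r + r) = -2*((-4 + 1) + r)*2*r = -2*(-3 + r)*2*r = -4*r*(-3 + r))
(30986 + K(n(-11))) + 143 = (30986 - 126) + 143 = 30860 + 143 = 31003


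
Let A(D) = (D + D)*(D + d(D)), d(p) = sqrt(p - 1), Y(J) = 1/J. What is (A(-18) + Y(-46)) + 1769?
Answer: 111181/46 - 36*I*sqrt(19) ≈ 2417.0 - 156.92*I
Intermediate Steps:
d(p) = sqrt(-1 + p)
A(D) = 2*D*(D + sqrt(-1 + D)) (A(D) = (D + D)*(D + sqrt(-1 + D)) = (2*D)*(D + sqrt(-1 + D)) = 2*D*(D + sqrt(-1 + D)))
(A(-18) + Y(-46)) + 1769 = (2*(-18)*(-18 + sqrt(-1 - 18)) + 1/(-46)) + 1769 = (2*(-18)*(-18 + sqrt(-19)) - 1/46) + 1769 = (2*(-18)*(-18 + I*sqrt(19)) - 1/46) + 1769 = ((648 - 36*I*sqrt(19)) - 1/46) + 1769 = (29807/46 - 36*I*sqrt(19)) + 1769 = 111181/46 - 36*I*sqrt(19)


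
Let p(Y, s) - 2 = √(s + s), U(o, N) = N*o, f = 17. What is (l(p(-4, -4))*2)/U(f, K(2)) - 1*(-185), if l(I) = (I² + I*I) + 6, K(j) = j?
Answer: 3143/17 + 16*I*√2/17 ≈ 184.88 + 1.331*I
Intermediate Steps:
p(Y, s) = 2 + √2*√s (p(Y, s) = 2 + √(s + s) = 2 + √(2*s) = 2 + √2*√s)
l(I) = 6 + 2*I² (l(I) = (I² + I²) + 6 = 2*I² + 6 = 6 + 2*I²)
(l(p(-4, -4))*2)/U(f, K(2)) - 1*(-185) = ((6 + 2*(2 + √2*√(-4))²)*2)/((2*17)) - 1*(-185) = ((6 + 2*(2 + √2*(2*I))²)*2)/34 + 185 = ((6 + 2*(2 + 2*I*√2)²)*2)*(1/34) + 185 = (12 + 4*(2 + 2*I*√2)²)*(1/34) + 185 = (6/17 + 2*(2 + 2*I*√2)²/17) + 185 = 3151/17 + 2*(2 + 2*I*√2)²/17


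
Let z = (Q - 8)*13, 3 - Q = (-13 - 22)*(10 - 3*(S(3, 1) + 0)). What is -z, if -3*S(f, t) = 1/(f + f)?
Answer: -27365/6 ≈ -4560.8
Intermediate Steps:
S(f, t) = -1/(6*f) (S(f, t) = -1/(3*(f + f)) = -1/(2*f)/3 = -1/(6*f))
Q = 2153/6 (Q = 3 - (-13 - 22)*(10 - 3*(-⅙/3 + 0)) = 3 - (-35)*(10 - 3*(-⅙*⅓ + 0)) = 3 - (-35)*(10 - 3*(-1/18 + 0)) = 3 - (-35)*(10 - 3*(-1/18)) = 3 - (-35)*(10 + ⅙) = 3 - (-35)*61/6 = 3 - 1*(-2135/6) = 3 + 2135/6 = 2153/6 ≈ 358.83)
z = 27365/6 (z = (2153/6 - 8)*13 = (2105/6)*13 = 27365/6 ≈ 4560.8)
-z = -1*27365/6 = -27365/6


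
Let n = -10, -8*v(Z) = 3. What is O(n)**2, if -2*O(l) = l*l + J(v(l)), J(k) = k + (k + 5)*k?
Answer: 39250225/16384 ≈ 2395.6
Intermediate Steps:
v(Z) = -3/8 (v(Z) = -1/8*3 = -3/8)
J(k) = k + k*(5 + k) (J(k) = k + (5 + k)*k = k + k*(5 + k))
O(l) = 135/128 - l**2/2 (O(l) = -(l*l - 3*(6 - 3/8)/8)/2 = -(l**2 - 3/8*45/8)/2 = -(l**2 - 135/64)/2 = -(-135/64 + l**2)/2 = 135/128 - l**2/2)
O(n)**2 = (135/128 - 1/2*(-10)**2)**2 = (135/128 - 1/2*100)**2 = (135/128 - 50)**2 = (-6265/128)**2 = 39250225/16384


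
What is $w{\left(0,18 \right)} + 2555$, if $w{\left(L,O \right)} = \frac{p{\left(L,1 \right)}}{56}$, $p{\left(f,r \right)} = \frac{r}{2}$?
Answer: $\frac{286161}{112} \approx 2555.0$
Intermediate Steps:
$p{\left(f,r \right)} = \frac{r}{2}$ ($p{\left(f,r \right)} = r \frac{1}{2} = \frac{r}{2}$)
$w{\left(L,O \right)} = \frac{1}{112}$ ($w{\left(L,O \right)} = \frac{\frac{1}{2} \cdot 1}{56} = \frac{1}{2} \cdot \frac{1}{56} = \frac{1}{112}$)
$w{\left(0,18 \right)} + 2555 = \frac{1}{112} + 2555 = \frac{286161}{112}$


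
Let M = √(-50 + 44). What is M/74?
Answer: I*√6/74 ≈ 0.033101*I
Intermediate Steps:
M = I*√6 (M = √(-6) = I*√6 ≈ 2.4495*I)
M/74 = (I*√6)/74 = I*√6/74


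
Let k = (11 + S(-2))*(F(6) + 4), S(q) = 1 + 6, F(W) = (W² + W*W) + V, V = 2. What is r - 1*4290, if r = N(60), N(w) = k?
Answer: -2886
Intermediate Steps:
F(W) = 2 + 2*W² (F(W) = (W² + W*W) + 2 = (W² + W²) + 2 = 2*W² + 2 = 2 + 2*W²)
S(q) = 7
k = 1404 (k = (11 + 7)*((2 + 2*6²) + 4) = 18*((2 + 2*36) + 4) = 18*((2 + 72) + 4) = 18*(74 + 4) = 18*78 = 1404)
N(w) = 1404
r = 1404
r - 1*4290 = 1404 - 1*4290 = 1404 - 4290 = -2886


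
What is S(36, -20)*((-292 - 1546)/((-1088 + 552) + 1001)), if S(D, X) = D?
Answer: -22056/155 ≈ -142.30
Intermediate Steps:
S(36, -20)*((-292 - 1546)/((-1088 + 552) + 1001)) = 36*((-292 - 1546)/((-1088 + 552) + 1001)) = 36*(-1838/(-536 + 1001)) = 36*(-1838/465) = -22056/155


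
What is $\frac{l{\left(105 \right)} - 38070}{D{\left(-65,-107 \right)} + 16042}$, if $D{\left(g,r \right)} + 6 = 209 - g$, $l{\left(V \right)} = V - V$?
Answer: $- \frac{3807}{1631} \approx -2.3342$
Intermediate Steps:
$l{\left(V \right)} = 0$
$D{\left(g,r \right)} = 203 - g$ ($D{\left(g,r \right)} = -6 - \left(-209 + g\right) = 203 - g$)
$\frac{l{\left(105 \right)} - 38070}{D{\left(-65,-107 \right)} + 16042} = \frac{0 - 38070}{\left(203 - -65\right) + 16042} = - \frac{38070}{\left(203 + 65\right) + 16042} = - \frac{38070}{268 + 16042} = - \frac{38070}{16310} = \left(-38070\right) \frac{1}{16310} = - \frac{3807}{1631}$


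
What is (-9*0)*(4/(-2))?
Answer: 0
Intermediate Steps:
(-9*0)*(4/(-2)) = 0*(4*(-½)) = 0*(-2) = 0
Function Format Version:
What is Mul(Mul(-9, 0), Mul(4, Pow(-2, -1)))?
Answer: 0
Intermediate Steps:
Mul(Mul(-9, 0), Mul(4, Pow(-2, -1))) = Mul(0, Mul(4, Rational(-1, 2))) = Mul(0, -2) = 0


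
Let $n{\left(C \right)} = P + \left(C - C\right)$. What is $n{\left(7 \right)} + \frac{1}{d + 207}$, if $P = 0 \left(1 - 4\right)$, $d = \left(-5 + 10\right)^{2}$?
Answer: $\frac{1}{232} \approx 0.0043103$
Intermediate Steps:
$d = 25$ ($d = 5^{2} = 25$)
$P = 0$ ($P = 0 \left(-3\right) = 0$)
$n{\left(C \right)} = 0$ ($n{\left(C \right)} = 0 + \left(C - C\right) = 0 + 0 = 0$)
$n{\left(7 \right)} + \frac{1}{d + 207} = 0 + \frac{1}{25 + 207} = 0 + \frac{1}{232} = \frac{1}{232}$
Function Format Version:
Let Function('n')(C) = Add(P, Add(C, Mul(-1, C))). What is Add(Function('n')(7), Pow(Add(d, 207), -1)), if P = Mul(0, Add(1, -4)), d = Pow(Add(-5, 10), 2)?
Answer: Rational(1, 232) ≈ 0.0043103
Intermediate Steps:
d = 25 (d = Pow(5, 2) = 25)
P = 0 (P = Mul(0, -3) = 0)
Function('n')(C) = 0 (Function('n')(C) = Add(0, Add(C, Mul(-1, C))) = Add(0, 0) = 0)
Add(Function('n')(7), Pow(Add(d, 207), -1)) = Add(0, Pow(Add(25, 207), -1)) = Add(0, Pow(232, -1)) = Add(0, Rational(1, 232)) = Rational(1, 232)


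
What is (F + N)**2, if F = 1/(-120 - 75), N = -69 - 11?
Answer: 243391201/38025 ≈ 6400.8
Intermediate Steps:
N = -80
F = -1/195 (F = 1/(-195) = -1/195 ≈ -0.0051282)
(F + N)**2 = (-1/195 - 80)**2 = (-15601/195)**2 = 243391201/38025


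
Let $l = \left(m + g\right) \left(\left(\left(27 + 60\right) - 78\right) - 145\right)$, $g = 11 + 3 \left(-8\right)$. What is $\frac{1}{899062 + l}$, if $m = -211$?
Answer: $\frac{1}{929526} \approx 1.0758 \cdot 10^{-6}$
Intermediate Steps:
$g = -13$ ($g = 11 - 24 = -13$)
$l = 30464$ ($l = \left(-211 - 13\right) \left(\left(\left(27 + 60\right) - 78\right) - 145\right) = - 224 \left(\left(87 - 78\right) - 145\right) = - 224 \left(9 - 145\right) = \left(-224\right) \left(-136\right) = 30464$)
$\frac{1}{899062 + l} = \frac{1}{899062 + 30464} = \frac{1}{929526}$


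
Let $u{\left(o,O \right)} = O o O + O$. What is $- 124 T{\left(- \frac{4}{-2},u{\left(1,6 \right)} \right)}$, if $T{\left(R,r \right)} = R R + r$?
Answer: $-5704$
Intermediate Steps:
$u{\left(o,O \right)} = O + o O^{2}$ ($u{\left(o,O \right)} = o O^{2} + O = O + o O^{2}$)
$T{\left(R,r \right)} = r + R^{2}$ ($T{\left(R,r \right)} = R^{2} + r = r + R^{2}$)
$- 124 T{\left(- \frac{4}{-2},u{\left(1,6 \right)} \right)} = - 124 \left(6 \left(1 + 6 \cdot 1\right) + \left(- \frac{4}{-2}\right)^{2}\right) = - 124 \left(6 \left(1 + 6\right) + \left(\left(-4\right) \left(- \frac{1}{2}\right)\right)^{2}\right) = - 124 \left(6 \cdot 7 + 2^{2}\right) = - 124 \left(42 + 4\right) = \left(-124\right) 46 = -5704$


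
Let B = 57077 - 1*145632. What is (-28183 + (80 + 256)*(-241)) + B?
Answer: -197714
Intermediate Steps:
B = -88555 (B = 57077 - 145632 = -88555)
(-28183 + (80 + 256)*(-241)) + B = (-28183 + (80 + 256)*(-241)) - 88555 = (-28183 + 336*(-241)) - 88555 = (-28183 - 80976) - 88555 = -109159 - 88555 = -197714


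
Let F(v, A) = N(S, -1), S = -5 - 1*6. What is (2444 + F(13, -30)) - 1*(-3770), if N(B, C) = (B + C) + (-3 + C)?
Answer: 6198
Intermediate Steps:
S = -11 (S = -5 - 6 = -11)
N(B, C) = -3 + B + 2*C
F(v, A) = -16 (F(v, A) = -3 - 11 + 2*(-1) = -3 - 11 - 2 = -16)
(2444 + F(13, -30)) - 1*(-3770) = (2444 - 16) - 1*(-3770) = 2428 + 3770 = 6198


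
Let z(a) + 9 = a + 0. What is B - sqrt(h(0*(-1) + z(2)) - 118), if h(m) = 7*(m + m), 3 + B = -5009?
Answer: -5012 - 6*I*sqrt(6) ≈ -5012.0 - 14.697*I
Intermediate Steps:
B = -5012 (B = -3 - 5009 = -5012)
z(a) = -9 + a (z(a) = -9 + (a + 0) = -9 + a)
h(m) = 14*m (h(m) = 7*(2*m) = 14*m)
B - sqrt(h(0*(-1) + z(2)) - 118) = -5012 - sqrt(14*(0*(-1) + (-9 + 2)) - 118) = -5012 - sqrt(14*(0 - 7) - 118) = -5012 - sqrt(14*(-7) - 118) = -5012 - sqrt(-98 - 118) = -5012 - sqrt(-216) = -5012 - 6*I*sqrt(6)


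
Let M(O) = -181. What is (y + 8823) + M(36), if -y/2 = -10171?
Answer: 28984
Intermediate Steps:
y = 20342 (y = -2*(-10171) = 20342)
(y + 8823) + M(36) = (20342 + 8823) - 181 = 29165 - 181 = 28984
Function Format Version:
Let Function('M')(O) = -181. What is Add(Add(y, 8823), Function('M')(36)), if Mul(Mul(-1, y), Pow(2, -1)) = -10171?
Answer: 28984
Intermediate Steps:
y = 20342 (y = Mul(-2, -10171) = 20342)
Add(Add(y, 8823), Function('M')(36)) = Add(Add(20342, 8823), -181) = Add(29165, -181) = 28984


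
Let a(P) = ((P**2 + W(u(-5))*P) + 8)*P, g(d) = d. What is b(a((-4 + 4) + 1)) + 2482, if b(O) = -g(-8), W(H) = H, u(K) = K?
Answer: 2490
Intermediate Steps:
a(P) = P*(8 + P**2 - 5*P) (a(P) = ((P**2 - 5*P) + 8)*P = (8 + P**2 - 5*P)*P = P*(8 + P**2 - 5*P))
b(O) = 8 (b(O) = -1*(-8) = 8)
b(a((-4 + 4) + 1)) + 2482 = 8 + 2482 = 2490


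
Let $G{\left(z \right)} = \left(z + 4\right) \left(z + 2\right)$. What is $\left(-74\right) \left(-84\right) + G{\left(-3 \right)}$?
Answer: $6215$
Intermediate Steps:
$G{\left(z \right)} = \left(2 + z\right) \left(4 + z\right)$ ($G{\left(z \right)} = \left(4 + z\right) \left(2 + z\right) = \left(2 + z\right) \left(4 + z\right)$)
$\left(-74\right) \left(-84\right) + G{\left(-3 \right)} = \left(-74\right) \left(-84\right) + \left(8 + \left(-3\right)^{2} + 6 \left(-3\right)\right) = 6216 + \left(8 + 9 - 18\right) = 6216 - 1 = 6215$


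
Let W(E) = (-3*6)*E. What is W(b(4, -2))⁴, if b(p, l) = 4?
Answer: 26873856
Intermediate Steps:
W(E) = -18*E
W(b(4, -2))⁴ = (-18*4)⁴ = (-72)⁴ = 26873856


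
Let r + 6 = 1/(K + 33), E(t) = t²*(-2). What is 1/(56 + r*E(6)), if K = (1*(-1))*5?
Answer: 7/3398 ≈ 0.0020600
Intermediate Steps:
K = -5 (K = -1*5 = -5)
E(t) = -2*t²
r = -167/28 (r = -6 + 1/(-5 + 33) = -6 + 1/28 = -167/28 ≈ -5.9643)
1/(56 + r*E(6)) = 1/(56 - (-167)*6²/14) = 1/(56 - (-167)*36/14) = 1/(56 - 167/28*(-72)) = 1/(56 + 3006/7) = 1/(3398/7) = 7/3398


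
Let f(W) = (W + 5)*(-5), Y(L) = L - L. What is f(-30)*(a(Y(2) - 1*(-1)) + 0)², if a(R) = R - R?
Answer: 0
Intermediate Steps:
Y(L) = 0
a(R) = 0
f(W) = -25 - 5*W (f(W) = (5 + W)*(-5) = -25 - 5*W)
f(-30)*(a(Y(2) - 1*(-1)) + 0)² = (-25 - 5*(-30))*(0 + 0)² = (-25 + 150)*0² = 125*0 = 0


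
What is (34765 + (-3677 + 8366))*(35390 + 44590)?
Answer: 3155530920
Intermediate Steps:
(34765 + (-3677 + 8366))*(35390 + 44590) = (34765 + 4689)*79980 = 39454*79980 = 3155530920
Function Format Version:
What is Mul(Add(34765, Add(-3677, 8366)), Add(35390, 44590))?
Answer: 3155530920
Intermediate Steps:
Mul(Add(34765, Add(-3677, 8366)), Add(35390, 44590)) = Mul(Add(34765, 4689), 79980) = Mul(39454, 79980) = 3155530920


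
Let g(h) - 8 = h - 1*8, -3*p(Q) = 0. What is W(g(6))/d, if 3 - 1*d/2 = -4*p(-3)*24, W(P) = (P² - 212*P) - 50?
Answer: -643/3 ≈ -214.33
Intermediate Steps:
p(Q) = 0 (p(Q) = -⅓*0 = 0)
g(h) = h (g(h) = 8 + (h - 1*8) = 8 + (h - 8) = 8 + (-8 + h) = h)
W(P) = -50 + P² - 212*P
d = 6 (d = 6 - 2*(-4*0)*24 = 6 - 0*24 = 6 - 2*0 = 6 + 0 = 6)
W(g(6))/d = (-50 + 6² - 212*6)/6 = (-50 + 36 - 1272)*(⅙) = -1286*⅙ = -643/3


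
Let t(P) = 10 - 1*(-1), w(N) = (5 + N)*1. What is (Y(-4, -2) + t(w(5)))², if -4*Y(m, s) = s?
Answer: 529/4 ≈ 132.25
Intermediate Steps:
Y(m, s) = -s/4
w(N) = 5 + N
t(P) = 11 (t(P) = 10 + 1 = 11)
(Y(-4, -2) + t(w(5)))² = (-¼*(-2) + 11)² = (½ + 11)² = (23/2)² = 529/4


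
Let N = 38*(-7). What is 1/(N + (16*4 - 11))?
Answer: -1/213 ≈ -0.0046948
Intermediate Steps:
N = -266
1/(N + (16*4 - 11)) = 1/(-266 + (16*4 - 11)) = 1/(-266 + (64 - 11)) = 1/(-266 + 53) = 1/(-213) = -1/213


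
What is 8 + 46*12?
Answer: 560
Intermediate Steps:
8 + 46*12 = 8 + 552 = 560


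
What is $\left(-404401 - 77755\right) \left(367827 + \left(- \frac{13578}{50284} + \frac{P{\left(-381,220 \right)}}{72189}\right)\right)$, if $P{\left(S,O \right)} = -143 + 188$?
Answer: $- \frac{1375580000262104530}{7756307} \approx -1.7735 \cdot 10^{11}$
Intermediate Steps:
$P{\left(S,O \right)} = 45$
$\left(-404401 - 77755\right) \left(367827 + \left(- \frac{13578}{50284} + \frac{P{\left(-381,220 \right)}}{72189}\right)\right) = \left(-404401 - 77755\right) \left(367827 + \left(- \frac{13578}{50284} + \frac{45}{72189}\right)\right) = - 482156 \left(367827 + \left(\left(-13578\right) \frac{1}{50284} + 45 \cdot \frac{1}{72189}\right)\right) = - 482156 \left(367827 + \left(- \frac{6789}{25142} + \frac{5}{8021}\right)\right) = - 482156 \left(367827 - \frac{4179143}{15512614}\right) = \left(-482156\right) \frac{5705954090635}{15512614} = - \frac{1375580000262104530}{7756307}$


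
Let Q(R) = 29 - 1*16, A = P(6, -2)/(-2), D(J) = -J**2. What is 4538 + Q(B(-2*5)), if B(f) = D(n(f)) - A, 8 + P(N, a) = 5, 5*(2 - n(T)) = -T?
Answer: 4551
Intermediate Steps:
n(T) = 2 + T/5 (n(T) = 2 - (-1)*T/5 = 2 + T/5)
P(N, a) = -3 (P(N, a) = -8 + 5 = -3)
A = 3/2 (A = -3/(-2) = -3*(-1/2) = 3/2 ≈ 1.5000)
B(f) = -3/2 - (2 + f/5)**2 (B(f) = -(2 + f/5)**2 - 1*3/2 = -(2 + f/5)**2 - 3/2 = -3/2 - (2 + f/5)**2)
Q(R) = 13 (Q(R) = 29 - 16 = 13)
4538 + Q(B(-2*5)) = 4538 + 13 = 4551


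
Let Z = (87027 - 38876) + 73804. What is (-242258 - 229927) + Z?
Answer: -350230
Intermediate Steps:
Z = 121955 (Z = 48151 + 73804 = 121955)
(-242258 - 229927) + Z = (-242258 - 229927) + 121955 = -472185 + 121955 = -350230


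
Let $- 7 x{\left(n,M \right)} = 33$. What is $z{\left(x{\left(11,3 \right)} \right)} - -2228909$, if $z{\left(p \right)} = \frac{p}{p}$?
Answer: $2228910$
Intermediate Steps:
$x{\left(n,M \right)} = - \frac{33}{7}$ ($x{\left(n,M \right)} = \left(- \frac{1}{7}\right) 33 = - \frac{33}{7}$)
$z{\left(p \right)} = 1$
$z{\left(x{\left(11,3 \right)} \right)} - -2228909 = 1 - -2228909 = 1 + 2228909 = 2228910$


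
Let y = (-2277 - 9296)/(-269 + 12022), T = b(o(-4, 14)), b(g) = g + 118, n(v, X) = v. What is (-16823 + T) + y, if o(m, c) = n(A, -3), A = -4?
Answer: -196392450/11753 ≈ -16710.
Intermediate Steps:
o(m, c) = -4
b(g) = 118 + g
T = 114 (T = 118 - 4 = 114)
y = -11573/11753 ≈ -0.98468
(-16823 + T) + y = (-16823 + 114) - 11573/11753 = -16709 - 11573/11753 = -196392450/11753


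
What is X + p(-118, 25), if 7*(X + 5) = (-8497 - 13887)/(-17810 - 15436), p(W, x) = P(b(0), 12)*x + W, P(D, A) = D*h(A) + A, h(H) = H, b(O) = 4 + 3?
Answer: 264965189/116361 ≈ 2277.1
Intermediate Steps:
b(O) = 7
P(D, A) = A + A*D (P(D, A) = D*A + A = A*D + A = A + A*D)
p(W, x) = W + 96*x (p(W, x) = (12*(1 + 7))*x + W = (12*8)*x + W = 96*x + W = W + 96*x)
X = -570613/116361 (X = -5 + ((-8497 - 13887)/(-17810 - 15436))/7 = -5 + (-22384/(-33246))/7 = -5 + (-22384*(-1/33246))/7 = -5 + (⅐)*(11192/16623) = -5 + 11192/116361 = -570613/116361 ≈ -4.9038)
X + p(-118, 25) = -570613/116361 + (-118 + 96*25) = -570613/116361 + (-118 + 2400) = -570613/116361 + 2282 = 264965189/116361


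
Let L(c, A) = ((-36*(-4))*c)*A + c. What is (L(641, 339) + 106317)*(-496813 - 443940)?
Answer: -29537775864542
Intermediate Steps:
L(c, A) = c + 144*A*c (L(c, A) = (144*c)*A + c = 144*A*c + c = c + 144*A*c)
(L(641, 339) + 106317)*(-496813 - 443940) = (641*(1 + 144*339) + 106317)*(-496813 - 443940) = (641*(1 + 48816) + 106317)*(-940753) = (641*48817 + 106317)*(-940753) = (31291697 + 106317)*(-940753) = 31398014*(-940753) = -29537775864542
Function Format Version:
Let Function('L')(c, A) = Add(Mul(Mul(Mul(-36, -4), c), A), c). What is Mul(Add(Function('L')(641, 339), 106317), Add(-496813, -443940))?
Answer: -29537775864542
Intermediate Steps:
Function('L')(c, A) = Add(c, Mul(144, A, c)) (Function('L')(c, A) = Add(Mul(Mul(144, c), A), c) = Add(Mul(144, A, c), c) = Add(c, Mul(144, A, c)))
Mul(Add(Function('L')(641, 339), 106317), Add(-496813, -443940)) = Mul(Add(Mul(641, Add(1, Mul(144, 339))), 106317), Add(-496813, -443940)) = Mul(Add(Mul(641, Add(1, 48816)), 106317), -940753) = Mul(Add(Mul(641, 48817), 106317), -940753) = Mul(Add(31291697, 106317), -940753) = Mul(31398014, -940753) = -29537775864542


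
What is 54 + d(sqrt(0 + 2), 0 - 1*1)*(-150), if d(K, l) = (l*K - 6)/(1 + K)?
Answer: -546 + 750*sqrt(2) ≈ 514.66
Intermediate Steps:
d(K, l) = (-6 + K*l)/(1 + K) (d(K, l) = (K*l - 6)/(1 + K) = (-6 + K*l)/(1 + K))
54 + d(sqrt(0 + 2), 0 - 1*1)*(-150) = 54 + ((-6 + sqrt(0 + 2)*(0 - 1*1))/(1 + sqrt(0 + 2)))*(-150) = 54 + ((-6 + sqrt(2)*(0 - 1))/(1 + sqrt(2)))*(-150) = 54 + ((-6 + sqrt(2)*(-1))/(1 + sqrt(2)))*(-150) = 54 + ((-6 - sqrt(2))/(1 + sqrt(2)))*(-150) = 54 - 150*(-6 - sqrt(2))/(1 + sqrt(2))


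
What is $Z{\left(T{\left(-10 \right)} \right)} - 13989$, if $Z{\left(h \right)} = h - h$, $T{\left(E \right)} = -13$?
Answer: $-13989$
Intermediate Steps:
$Z{\left(h \right)} = 0$
$Z{\left(T{\left(-10 \right)} \right)} - 13989 = 0 - 13989 = -13989$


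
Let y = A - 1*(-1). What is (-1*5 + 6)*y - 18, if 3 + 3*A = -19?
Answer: -73/3 ≈ -24.333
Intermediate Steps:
A = -22/3 (A = -1 + (⅓)*(-19) = -1 - 19/3 = -22/3 ≈ -7.3333)
y = -19/3 (y = -22/3 - 1*(-1) = -22/3 + 1 = -19/3 ≈ -6.3333)
(-1*5 + 6)*y - 18 = (-1*5 + 6)*(-19/3) - 18 = (-5 + 6)*(-19/3) - 18 = 1*(-19/3) - 18 = -19/3 - 18 = -73/3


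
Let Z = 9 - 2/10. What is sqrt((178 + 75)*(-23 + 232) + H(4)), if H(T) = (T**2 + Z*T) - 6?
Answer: sqrt(1323055)/5 ≈ 230.05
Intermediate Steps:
Z = 44/5 (Z = 9 - 2/10 = 9 - 1*1/5 = 9 - 1/5 = 44/5 ≈ 8.8000)
H(T) = -6 + T**2 + 44*T/5 (H(T) = (T**2 + 44*T/5) - 6 = -6 + T**2 + 44*T/5)
sqrt((178 + 75)*(-23 + 232) + H(4)) = sqrt((178 + 75)*(-23 + 232) + (-6 + 4**2 + (44/5)*4)) = sqrt(253*209 + (-6 + 16 + 176/5)) = sqrt(52877 + 226/5) = sqrt(264611/5) = sqrt(1323055)/5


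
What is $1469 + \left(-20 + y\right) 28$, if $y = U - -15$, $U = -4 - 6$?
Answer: $1049$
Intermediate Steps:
$U = -10$ ($U = -4 - 6 = -10$)
$y = 5$ ($y = -10 - -15 = -10 + 15 = 5$)
$1469 + \left(-20 + y\right) 28 = 1469 + \left(-20 + 5\right) 28 = 1469 - 420 = 1049$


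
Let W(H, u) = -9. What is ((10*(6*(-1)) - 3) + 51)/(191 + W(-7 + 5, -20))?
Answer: -6/91 ≈ -0.065934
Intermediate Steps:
((10*(6*(-1)) - 3) + 51)/(191 + W(-7 + 5, -20)) = ((10*(6*(-1)) - 3) + 51)/(191 - 9) = ((10*(-6) - 3) + 51)/182 = ((-60 - 3) + 51)*(1/182) = (-63 + 51)*(1/182) = -12*1/182 = -6/91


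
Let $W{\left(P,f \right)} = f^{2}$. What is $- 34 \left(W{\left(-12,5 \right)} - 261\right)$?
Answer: $8024$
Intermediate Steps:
$- 34 \left(W{\left(-12,5 \right)} - 261\right) = - 34 \left(5^{2} - 261\right) = - 34 \left(25 - 261\right) = \left(-34\right) \left(-236\right) = 8024$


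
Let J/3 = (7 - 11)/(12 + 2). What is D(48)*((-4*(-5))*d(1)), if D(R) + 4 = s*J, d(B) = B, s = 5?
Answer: -1160/7 ≈ -165.71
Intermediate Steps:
J = -6/7 (J = 3*((7 - 11)/(12 + 2)) = 3*(-4/14) = 3*(-4*1/14) = 3*(-2/7) = -6/7 ≈ -0.85714)
D(R) = -58/7 (D(R) = -4 + 5*(-6/7) = -4 - 30/7 = -58/7)
D(48)*((-4*(-5))*d(1)) = -58*(-4*(-5))/7 = -1160/7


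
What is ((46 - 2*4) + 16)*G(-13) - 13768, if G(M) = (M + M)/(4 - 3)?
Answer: -15172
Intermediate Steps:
G(M) = 2*M (G(M) = (2*M)/1 = (2*M)*1 = 2*M)
((46 - 2*4) + 16)*G(-13) - 13768 = ((46 - 2*4) + 16)*(2*(-13)) - 13768 = ((46 - 8) + 16)*(-26) - 13768 = (38 + 16)*(-26) - 13768 = 54*(-26) - 13768 = -1404 - 13768 = -15172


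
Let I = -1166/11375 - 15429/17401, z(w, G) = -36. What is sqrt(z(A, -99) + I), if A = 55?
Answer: I*sqrt(57967677985190155)/39587275 ≈ 6.0819*I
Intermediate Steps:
I = -195794441/197936375 (I = -1166*1/11375 - 15429*1/17401 = -1166/11375 - 15429/17401 = -195794441/197936375 ≈ -0.98918)
sqrt(z(A, -99) + I) = sqrt(-36 - 195794441/197936375) = sqrt(-7321503941/197936375) = I*sqrt(57967677985190155)/39587275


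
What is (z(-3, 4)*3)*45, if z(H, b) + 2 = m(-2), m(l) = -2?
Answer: -540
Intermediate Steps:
z(H, b) = -4 (z(H, b) = -2 - 2 = -4)
(z(-3, 4)*3)*45 = -4*3*45 = -12*45 = -540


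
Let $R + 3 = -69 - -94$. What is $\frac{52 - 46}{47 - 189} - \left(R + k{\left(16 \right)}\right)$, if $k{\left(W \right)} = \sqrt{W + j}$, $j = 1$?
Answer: $- \frac{1565}{71} - \sqrt{17} \approx -26.165$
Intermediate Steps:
$R = 22$ ($R = -3 - -25 = -3 + \left(-69 + 94\right) = -3 + 25 = 22$)
$k{\left(W \right)} = \sqrt{1 + W}$ ($k{\left(W \right)} = \sqrt{W + 1} = \sqrt{1 + W}$)
$\frac{52 - 46}{47 - 189} - \left(R + k{\left(16 \right)}\right) = \frac{52 - 46}{47 - 189} - \left(22 + \sqrt{1 + 16}\right) = \frac{6}{-142} - \left(22 + \sqrt{17}\right) = 6 \left(- \frac{1}{142}\right) - \left(22 + \sqrt{17}\right) = - \frac{3}{71} - \left(22 + \sqrt{17}\right) = - \frac{1565}{71} - \sqrt{17}$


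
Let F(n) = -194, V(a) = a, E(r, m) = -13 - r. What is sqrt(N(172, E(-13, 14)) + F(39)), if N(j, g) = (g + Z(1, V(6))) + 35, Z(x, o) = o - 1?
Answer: I*sqrt(154) ≈ 12.41*I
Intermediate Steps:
Z(x, o) = -1 + o
N(j, g) = 40 + g (N(j, g) = (g + (-1 + 6)) + 35 = (g + 5) + 35 = (5 + g) + 35 = 40 + g)
sqrt(N(172, E(-13, 14)) + F(39)) = sqrt((40 + (-13 - 1*(-13))) - 194) = sqrt((40 + (-13 + 13)) - 194) = sqrt((40 + 0) - 194) = sqrt(40 - 194) = sqrt(-154) = I*sqrt(154)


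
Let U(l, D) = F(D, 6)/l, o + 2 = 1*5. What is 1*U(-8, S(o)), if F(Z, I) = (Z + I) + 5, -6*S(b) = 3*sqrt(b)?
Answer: -11/8 + sqrt(3)/16 ≈ -1.2667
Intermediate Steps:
o = 3 (o = -2 + 1*5 = -2 + 5 = 3)
S(b) = -sqrt(b)/2
F(Z, I) = 5 + I + Z (F(Z, I) = (I + Z) + 5 = 5 + I + Z)
U(l, D) = (11 + D)/l (U(l, D) = (5 + 6 + D)/l = (11 + D)/l)
1*U(-8, S(o)) = 1*((11 - sqrt(3)/2)/(-8)) = 1*(-(11 - sqrt(3)/2)/8) = 1*(-11/8 + sqrt(3)/16) = -11/8 + sqrt(3)/16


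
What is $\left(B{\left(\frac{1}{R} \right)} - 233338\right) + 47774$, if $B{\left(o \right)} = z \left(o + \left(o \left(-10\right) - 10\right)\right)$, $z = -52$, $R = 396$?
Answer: $- \frac{2035471}{11} \approx -1.8504 \cdot 10^{5}$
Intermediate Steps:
$B{\left(o \right)} = 520 + 468 o$ ($B{\left(o \right)} = - 52 \left(o + \left(o \left(-10\right) - 10\right)\right) = - 52 \left(o - \left(10 + 10 o\right)\right) = - 52 \left(-10 - 9 o\right) = 520 + 468 o$)
$\left(B{\left(\frac{1}{R} \right)} - 233338\right) + 47774 = \left(\left(520 + \frac{468}{396}\right) - 233338\right) + 47774 = \left(\left(520 + 468 \cdot \frac{1}{396}\right) - 233338\right) + 47774 = \left(\left(520 + \frac{13}{11}\right) - 233338\right) + 47774 = \left(\frac{5733}{11} - 233338\right) + 47774 = - \frac{2560985}{11} + 47774 = - \frac{2035471}{11}$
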